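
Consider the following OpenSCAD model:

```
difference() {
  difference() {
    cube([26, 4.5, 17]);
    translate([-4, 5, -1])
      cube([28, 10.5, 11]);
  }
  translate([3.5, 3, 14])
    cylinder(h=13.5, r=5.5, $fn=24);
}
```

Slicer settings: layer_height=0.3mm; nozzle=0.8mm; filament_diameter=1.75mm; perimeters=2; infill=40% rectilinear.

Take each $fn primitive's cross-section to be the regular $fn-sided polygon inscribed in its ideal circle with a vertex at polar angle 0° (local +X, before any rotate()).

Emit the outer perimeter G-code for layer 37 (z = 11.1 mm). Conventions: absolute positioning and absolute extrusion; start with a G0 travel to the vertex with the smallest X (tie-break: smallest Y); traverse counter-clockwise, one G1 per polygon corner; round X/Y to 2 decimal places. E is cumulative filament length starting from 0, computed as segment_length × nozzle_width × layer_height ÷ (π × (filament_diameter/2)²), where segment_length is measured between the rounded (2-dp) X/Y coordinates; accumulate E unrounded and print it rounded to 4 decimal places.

G0 X0.00 Y0.00 Z11.10
G1 X26.00 Y0.00 E2.5943
G1 X26.00 Y4.50 E3.0433
G1 X0.00 Y4.50 E5.6376
G1 X0.00 Y0.00 E6.0866

At z = 11.1 mm: the cube (footprint 26×4.5) is included at this height; the cube at (-4, 5) is absent (z outside [-1, 10]); Subtracting the remaining from the first: none of the subtracted shapes is present at this height, so the 26×4.5 cube is unchanged — 1 connected region; the cylinder at (3.5, 3) does not reach this height (z outside [14, 27.5]); Taking the first minus the rest: none of the subtracted shapes is present at this height, so that combined region is unchanged — 1 connected region. The outline is a single polygon with 4 vertices. Extrusion per mm of travel: 0.8 × 0.3 / (π × 0.875²) = 0.099780. Accumulating E over each segment gives final E = 6.0866.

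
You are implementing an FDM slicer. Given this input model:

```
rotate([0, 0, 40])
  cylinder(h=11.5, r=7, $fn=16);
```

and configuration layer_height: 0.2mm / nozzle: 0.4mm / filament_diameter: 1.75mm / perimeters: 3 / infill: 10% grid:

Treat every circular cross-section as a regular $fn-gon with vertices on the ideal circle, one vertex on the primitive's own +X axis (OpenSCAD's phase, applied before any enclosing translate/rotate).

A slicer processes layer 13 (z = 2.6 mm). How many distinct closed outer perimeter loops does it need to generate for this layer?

At z = 2.6 mm: the r=7 cylinder contributes a regular 16-gon of circumradius 7; (rotated 40° about Z; rotation is an isometry so areas/perimeters/island counts are preserved). The result has 1 disconnected region.

1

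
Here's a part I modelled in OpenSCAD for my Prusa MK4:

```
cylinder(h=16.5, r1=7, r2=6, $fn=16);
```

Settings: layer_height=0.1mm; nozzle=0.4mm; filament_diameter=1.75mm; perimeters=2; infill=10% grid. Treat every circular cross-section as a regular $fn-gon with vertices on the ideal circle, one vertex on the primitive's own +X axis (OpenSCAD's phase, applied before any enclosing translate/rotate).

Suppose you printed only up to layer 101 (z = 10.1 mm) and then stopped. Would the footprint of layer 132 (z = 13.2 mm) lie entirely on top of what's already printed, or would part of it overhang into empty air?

entirely on top

Compare the two slices. At z = 10.1: the cone (r1=7→r2=6) has section circumradius 6.388 here — a regular 16-gon (area = (16/2)·6.388²·sin(360°/16) = 124.92 mm²). At z = 13.2: the cone contributes a regular 16-gon of circumradius 6.200 (interpolated between r1=7 and r2=6 at t=0.800) (area = (16/2)·6.200²·sin(360°/16) = 117.68 mm²). Checking containment: the cross-section at z = 13.2 is a subset of the cross-section at z = 10.1.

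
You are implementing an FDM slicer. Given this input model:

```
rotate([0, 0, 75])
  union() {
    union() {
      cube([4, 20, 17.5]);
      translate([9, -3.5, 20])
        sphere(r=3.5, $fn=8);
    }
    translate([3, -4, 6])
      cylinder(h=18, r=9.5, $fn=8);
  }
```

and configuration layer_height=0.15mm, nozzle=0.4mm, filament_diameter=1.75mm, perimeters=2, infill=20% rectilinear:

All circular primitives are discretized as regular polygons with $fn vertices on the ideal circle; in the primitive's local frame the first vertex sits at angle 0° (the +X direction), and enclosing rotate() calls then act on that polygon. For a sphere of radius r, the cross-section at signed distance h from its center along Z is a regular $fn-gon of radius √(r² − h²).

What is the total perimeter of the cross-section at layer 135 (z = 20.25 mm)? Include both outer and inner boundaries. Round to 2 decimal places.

At z = 20.25 mm: the cube does not reach this height (z outside [0, 17.5]); the sphere at (9, -3.5): section is a regular 8-gon, circumradius = √(r²−h²) = √(3.5²−0.25²) = 3.491 (perimeter = 2·8·3.491·sin(180°/8) = 21.38 mm); Merging all regions: only the r=3.5 sphere at (9, -3.5) is present, so the union is just that shape — boundary = 21.38 mm; the r=9.5 cylinder at (3, -4) gives a regular 8-gon of circumradius 9.5 (constant along its height) (perimeter = 2·8·9.500·sin(180°/8) = 58.17 mm); Combining (union): the regions partially overlap (shared area 33.95 mm²), so the edge portions inside another operand are dropped and the merged outline is re-measured after clipping — boundary = 58.32 mm; (rotated 75° about Z; rotation is an isometry so areas/perimeters/island counts are preserved). Overall, the cross-section is a single solid region. Total boundary length (outer) = 58.32 mm.

58.32 mm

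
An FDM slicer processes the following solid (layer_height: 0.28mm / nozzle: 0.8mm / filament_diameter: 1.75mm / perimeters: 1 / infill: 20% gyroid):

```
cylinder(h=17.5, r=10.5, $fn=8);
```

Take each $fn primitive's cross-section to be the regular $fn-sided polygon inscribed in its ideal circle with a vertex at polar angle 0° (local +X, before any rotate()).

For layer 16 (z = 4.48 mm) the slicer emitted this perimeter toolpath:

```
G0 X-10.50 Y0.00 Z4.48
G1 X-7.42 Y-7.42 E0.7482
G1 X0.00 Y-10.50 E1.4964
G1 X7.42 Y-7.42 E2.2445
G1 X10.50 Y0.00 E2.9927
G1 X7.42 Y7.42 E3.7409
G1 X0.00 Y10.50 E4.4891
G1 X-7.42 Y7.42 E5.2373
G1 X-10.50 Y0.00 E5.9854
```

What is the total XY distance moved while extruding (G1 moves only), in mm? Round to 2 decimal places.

Sum the Euclidean lengths of each G1 segment: total = 64.27 mm.

64.27 mm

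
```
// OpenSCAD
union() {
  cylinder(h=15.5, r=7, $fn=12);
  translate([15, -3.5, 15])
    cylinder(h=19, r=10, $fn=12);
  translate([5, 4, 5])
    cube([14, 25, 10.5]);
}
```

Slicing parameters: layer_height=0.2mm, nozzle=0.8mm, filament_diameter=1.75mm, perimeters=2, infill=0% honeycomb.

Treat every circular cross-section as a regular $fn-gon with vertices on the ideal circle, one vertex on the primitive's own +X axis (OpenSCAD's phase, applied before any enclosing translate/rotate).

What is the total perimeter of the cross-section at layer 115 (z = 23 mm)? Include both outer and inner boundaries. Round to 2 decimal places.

At z = 23 mm: the cylinder is absent (z outside [0, 15.5]); the r=10 cylinder at (15, -3.5) contributes a regular 12-gon of circumradius 10 (perimeter = 2·12·10.000·sin(180°/12) = 62.12 mm); the cube at (5, 4) does not reach this height (z outside [5, 15.5]); Taking the union: only the r=10 cylinder at (15, -3.5) is present, so the union is just that shape — boundary = 62.12 mm. Overall, the cross-section is a single solid region. Total boundary length (outer) = 62.12 mm.

62.12 mm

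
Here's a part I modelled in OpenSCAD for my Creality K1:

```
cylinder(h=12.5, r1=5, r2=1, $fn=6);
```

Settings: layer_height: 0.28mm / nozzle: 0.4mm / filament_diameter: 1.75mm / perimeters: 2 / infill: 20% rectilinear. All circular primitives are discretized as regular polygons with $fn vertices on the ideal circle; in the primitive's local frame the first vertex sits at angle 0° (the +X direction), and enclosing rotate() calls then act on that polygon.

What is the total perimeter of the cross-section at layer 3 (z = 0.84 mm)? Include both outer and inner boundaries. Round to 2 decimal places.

28.39 mm

At z = 0.84 mm: the cone: at t=0.067 of its height the radius interpolates to r₁+(r₂−r₁)t = 4.731, giving a regular 6-gon of that circumradius (perimeter = 2·6·4.731·sin(180°/6) = 28.39 mm). Overall, the cross-section is a single solid region. Total boundary length (outer) = 28.39 mm.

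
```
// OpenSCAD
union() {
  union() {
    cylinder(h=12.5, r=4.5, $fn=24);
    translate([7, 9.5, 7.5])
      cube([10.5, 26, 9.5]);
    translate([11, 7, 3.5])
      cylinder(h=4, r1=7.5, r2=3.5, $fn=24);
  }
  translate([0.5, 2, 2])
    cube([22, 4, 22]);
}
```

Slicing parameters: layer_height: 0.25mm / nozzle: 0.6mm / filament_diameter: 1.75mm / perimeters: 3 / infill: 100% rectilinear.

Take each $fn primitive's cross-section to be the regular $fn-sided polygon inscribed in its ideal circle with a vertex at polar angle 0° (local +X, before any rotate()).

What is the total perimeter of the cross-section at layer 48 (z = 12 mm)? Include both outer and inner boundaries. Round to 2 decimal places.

At z = 12 mm: the r=4.5 cylinder contributes a regular 24-gon of circumradius 4.5 (perimeter = 2·24·4.500·sin(180°/24) = 28.19 mm); the cube at (7, 9.5) (footprint 10.5×26) is included at this height (perimeter 73.00 mm); the cone at (11, 7) is absent (z outside [3.5, 7.5]); Merging all regions: the 2 present regions are separate (no shared area or edge), so areas and boundary lengths simply add and each stays a separate island — boundary = 101.19 mm; the 22×4 cube at (0.5, 2) contributes its full rectangle (perimeter 52.00 mm); Taking the union: the regions partially overlap (shared area 5.85 mm²), so the edge portions inside another operand are dropped and the merged outline is re-measured after clipping — boundary = 142.79 mm. Overall, the cross-section has 2 separate islands. Total boundary length (outer) = 142.79 mm.

142.79 mm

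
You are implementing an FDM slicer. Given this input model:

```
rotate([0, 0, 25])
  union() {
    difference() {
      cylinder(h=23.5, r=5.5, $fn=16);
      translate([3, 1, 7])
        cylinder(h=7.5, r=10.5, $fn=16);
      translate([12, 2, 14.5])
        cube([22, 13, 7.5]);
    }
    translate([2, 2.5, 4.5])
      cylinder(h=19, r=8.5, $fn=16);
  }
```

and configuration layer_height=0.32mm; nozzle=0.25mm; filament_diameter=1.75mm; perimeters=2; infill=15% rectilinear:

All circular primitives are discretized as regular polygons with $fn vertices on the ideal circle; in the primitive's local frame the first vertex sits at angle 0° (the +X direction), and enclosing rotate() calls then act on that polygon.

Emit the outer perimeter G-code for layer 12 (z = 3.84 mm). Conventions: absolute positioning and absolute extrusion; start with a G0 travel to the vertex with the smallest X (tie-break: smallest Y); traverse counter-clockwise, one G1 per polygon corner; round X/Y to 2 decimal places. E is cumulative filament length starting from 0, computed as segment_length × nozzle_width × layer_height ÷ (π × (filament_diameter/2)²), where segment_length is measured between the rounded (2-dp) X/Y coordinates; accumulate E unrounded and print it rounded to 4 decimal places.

At z = 3.84 mm: the r=5.5 cylinder gives a regular 16-gon of circumradius 5.5 (constant along its height); the cylinder at (3, 1) is absent (z outside [7, 14.5]); the cube at (12, 2) is absent (z outside [14.5, 22]); Taking the first minus the rest: none of the subtracted shapes is present at this height, so the r=5.5 cylinder is unchanged — 1 connected region; the cylinder at (2, 2.5) is not intersected at this z (z outside [4.5, 23.5]); Combining (union): only the result so far is present, so the union is just that shape — 1 connected region; (whole slice rotated 25° about Z — lengths, areas and connectivity unchanged). The outline is a single polygon with 16 vertices. Extrusion per mm of travel: 0.25 × 0.32 / (π × 0.875²) = 0.033260. Accumulating E over each segment gives final E = 1.1419.

G0 X-5.49 Y-0.24 Z3.84
G1 X-4.98 Y-2.32 E0.0712
G1 X-3.72 Y-4.06 E0.1427
G1 X-1.88 Y-5.17 E0.2142
G1 X0.24 Y-5.49 E0.2855
G1 X2.32 Y-4.98 E0.3567
G1 X4.06 Y-3.72 E0.4281
G1 X5.17 Y-1.88 E0.4996
G1 X5.49 Y0.24 E0.5709
G1 X4.98 Y2.32 E0.6422
G1 X3.72 Y4.06 E0.7136
G1 X1.88 Y5.17 E0.7851
G1 X-0.24 Y5.49 E0.8564
G1 X-2.32 Y4.98 E0.9276
G1 X-4.06 Y3.72 E0.9991
G1 X-5.17 Y1.88 E1.0706
G1 X-5.49 Y-0.24 E1.1419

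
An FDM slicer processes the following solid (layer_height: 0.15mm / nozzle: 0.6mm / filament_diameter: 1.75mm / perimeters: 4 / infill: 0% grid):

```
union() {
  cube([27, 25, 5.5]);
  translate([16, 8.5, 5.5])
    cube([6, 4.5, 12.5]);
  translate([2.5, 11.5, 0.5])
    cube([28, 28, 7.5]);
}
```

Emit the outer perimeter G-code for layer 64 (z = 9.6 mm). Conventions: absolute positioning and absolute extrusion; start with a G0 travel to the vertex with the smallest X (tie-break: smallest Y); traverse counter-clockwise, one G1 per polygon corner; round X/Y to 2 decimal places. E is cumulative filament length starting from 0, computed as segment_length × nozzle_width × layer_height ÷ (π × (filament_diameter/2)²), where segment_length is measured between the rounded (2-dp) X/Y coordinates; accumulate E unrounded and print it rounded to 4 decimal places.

At z = 9.6 mm: the cube is absent (z outside [0, 5.5]); the cube at (16, 8.5) is present — its section is the full 6×4.5 rectangle; the cube at (2.5, 11.5) is not intersected at this z (z outside [0.5, 8]); Taking the union: only the 6×4.5 cube at (16, 8.5) is present, so the union is just that shape — 1 connected region. The outline is a single polygon with 4 vertices. Extrusion per mm of travel: 0.6 × 0.15 / (π × 0.875²) = 0.037418. Accumulating E over each segment gives final E = 0.7858.

G0 X16.00 Y8.50 Z9.60
G1 X22.00 Y8.50 E0.2245
G1 X22.00 Y13.00 E0.3929
G1 X16.00 Y13.00 E0.6174
G1 X16.00 Y8.50 E0.7858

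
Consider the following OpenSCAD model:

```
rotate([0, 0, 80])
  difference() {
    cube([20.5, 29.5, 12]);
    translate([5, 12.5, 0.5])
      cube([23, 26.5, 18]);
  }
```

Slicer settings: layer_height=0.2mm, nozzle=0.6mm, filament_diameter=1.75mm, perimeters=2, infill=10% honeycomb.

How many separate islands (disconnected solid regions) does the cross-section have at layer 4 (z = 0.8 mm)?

1

At z = 0.8 mm: the cube is present — its section is the full 20.5×29.5 rectangle; the 23×26.5 cube at (5, 12.5) contributes its full rectangle; Subtracting the remaining from the first: starting from the 20.5×29.5 cube, the 23×26.5 cube at (5, 12.5) partially overlaps it — only the 263.50 mm² overlap (of its 609.50 mm²) is removed, clipping the outline — 1 connected region; (whole slice rotated 80° about Z — lengths, areas and connectivity unchanged). Overall, the cross-section is a single solid region. Island count = 1.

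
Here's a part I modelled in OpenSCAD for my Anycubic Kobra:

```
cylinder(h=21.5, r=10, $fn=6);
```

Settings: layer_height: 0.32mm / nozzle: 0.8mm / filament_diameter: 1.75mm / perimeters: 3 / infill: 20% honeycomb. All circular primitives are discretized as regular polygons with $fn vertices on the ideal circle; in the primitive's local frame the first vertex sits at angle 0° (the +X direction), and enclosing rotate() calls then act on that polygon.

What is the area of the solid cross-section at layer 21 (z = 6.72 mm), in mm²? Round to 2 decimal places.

259.81 mm²

At z = 6.72 mm: the r=10 cylinder gives a regular 6-gon of circumradius 10 (constant along its height) (area = (6/2)·10.000²·sin(360°/6) = 259.81 mm²). Overall, the cross-section is a single solid region. Net area = 259.81 mm².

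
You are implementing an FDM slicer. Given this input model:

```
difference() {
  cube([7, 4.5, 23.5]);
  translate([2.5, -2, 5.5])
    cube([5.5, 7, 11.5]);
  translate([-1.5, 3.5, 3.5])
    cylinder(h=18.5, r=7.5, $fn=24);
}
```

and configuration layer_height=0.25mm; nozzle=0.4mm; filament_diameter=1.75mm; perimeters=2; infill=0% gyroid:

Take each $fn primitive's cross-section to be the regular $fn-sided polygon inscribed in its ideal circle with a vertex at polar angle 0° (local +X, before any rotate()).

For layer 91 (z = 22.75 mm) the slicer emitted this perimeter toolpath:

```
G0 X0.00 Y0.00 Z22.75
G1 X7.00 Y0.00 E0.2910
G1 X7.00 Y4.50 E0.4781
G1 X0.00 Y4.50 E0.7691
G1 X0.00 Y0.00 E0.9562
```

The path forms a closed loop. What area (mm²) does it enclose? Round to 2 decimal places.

Apply the shoelace formula to the sequence of (X, Y) vertices; enclosed area = 31.50 mm².

31.50 mm²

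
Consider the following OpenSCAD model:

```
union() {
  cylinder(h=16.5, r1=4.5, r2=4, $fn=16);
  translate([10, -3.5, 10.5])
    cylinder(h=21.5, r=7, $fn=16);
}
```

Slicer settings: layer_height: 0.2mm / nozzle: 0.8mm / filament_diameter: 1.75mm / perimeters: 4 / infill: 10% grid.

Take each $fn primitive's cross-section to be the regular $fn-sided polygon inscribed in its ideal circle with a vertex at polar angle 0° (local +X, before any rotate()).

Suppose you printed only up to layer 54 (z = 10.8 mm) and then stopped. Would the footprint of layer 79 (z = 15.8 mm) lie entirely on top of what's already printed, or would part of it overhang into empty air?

Compare the two slices. At z = 10.8: the cone contributes a regular 16-gon of circumradius 4.173 (interpolated between r1=4.5 and r2=4 at t=0.655) (area = (16/2)·4.173²·sin(360°/16) = 53.31 mm²); the cylinder at (10, -3.5): section is a regular 16-gon, circumradius r=7 (area = (16/2)·7.000²·sin(360°/16) = 150.01 mm²); Merging all regions: the regions partially overlap — summed areas 203.32 mm² minus the doubly-counted overlap 0.85 mm² gives 202.47 mm² — area = 202.47 mm². At z = 15.8: the cone (r1=4.5→r2=4) has section circumradius 4.021 here — a regular 16-gon (area = (16/2)·4.021²·sin(360°/16) = 49.50 mm²); the r=7 cylinder at (10, -3.5) gives a regular 16-gon of circumradius 7 (constant along its height) (area = (16/2)·7.000²·sin(360°/16) = 150.01 mm²); Taking the union: the regions partially overlap — summed areas 199.52 mm² minus the doubly-counted overlap 0.46 mm² gives 199.06 mm² — area = 199.06 mm². Checking containment: the cross-section at z = 15.8 is a subset of the cross-section at z = 10.8.

entirely on top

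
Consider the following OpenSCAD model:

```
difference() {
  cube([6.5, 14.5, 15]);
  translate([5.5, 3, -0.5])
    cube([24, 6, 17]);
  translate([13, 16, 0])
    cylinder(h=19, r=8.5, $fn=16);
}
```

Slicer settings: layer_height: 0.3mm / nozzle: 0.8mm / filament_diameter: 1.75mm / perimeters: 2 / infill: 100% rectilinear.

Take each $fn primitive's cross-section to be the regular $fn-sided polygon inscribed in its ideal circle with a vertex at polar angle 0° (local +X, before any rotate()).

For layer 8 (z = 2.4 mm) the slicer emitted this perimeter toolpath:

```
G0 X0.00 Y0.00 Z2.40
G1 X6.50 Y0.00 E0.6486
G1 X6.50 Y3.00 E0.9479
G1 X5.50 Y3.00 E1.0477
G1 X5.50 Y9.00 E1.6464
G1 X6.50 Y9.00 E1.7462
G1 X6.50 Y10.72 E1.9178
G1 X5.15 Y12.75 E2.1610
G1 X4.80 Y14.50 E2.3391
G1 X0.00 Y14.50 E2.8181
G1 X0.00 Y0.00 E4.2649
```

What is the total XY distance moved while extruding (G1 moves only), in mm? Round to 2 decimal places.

42.74 mm

Sum the Euclidean lengths of each G1 segment: total = 42.74 mm.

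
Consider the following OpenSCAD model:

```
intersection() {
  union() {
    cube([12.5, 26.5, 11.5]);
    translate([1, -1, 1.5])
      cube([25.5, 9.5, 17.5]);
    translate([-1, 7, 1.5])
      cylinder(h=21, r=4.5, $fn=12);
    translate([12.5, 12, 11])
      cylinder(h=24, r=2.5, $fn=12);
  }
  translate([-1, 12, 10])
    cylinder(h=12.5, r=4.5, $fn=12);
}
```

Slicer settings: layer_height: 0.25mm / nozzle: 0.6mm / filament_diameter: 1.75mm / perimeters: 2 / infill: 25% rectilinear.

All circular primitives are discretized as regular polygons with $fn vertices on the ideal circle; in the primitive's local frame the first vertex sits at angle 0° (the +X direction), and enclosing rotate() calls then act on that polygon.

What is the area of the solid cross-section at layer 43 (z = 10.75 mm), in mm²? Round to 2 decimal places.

34.97 mm²

At z = 10.75 mm: the cube is present — its section is the full 12.5×26.5 rectangle (area 331.25 mm²); the cube at (1, -1) (footprint 25.5×9.5) is included at this height (area 242.25 mm²); the r=4.5 cylinder at (-1, 7) contributes a regular 12-gon of circumradius 4.5 (area = (12/2)·4.500²·sin(360°/12) = 60.75 mm²); the cylinder at (12.5, 12) does not reach this height (z outside [11, 35]); Combining (union): the regions partially overlap — summed areas 634.25 mm² minus the doubly-counted overlap 119.39 mm² gives 514.86 mm² — area = 514.86 mm²; the r=4.5 cylinder at (-1, 12) contributes a regular 12-gon of circumradius 4.5 (area = (12/2)·4.500²·sin(360°/12) = 60.75 mm²); Taking the intersection: the r=4.5 cylinder at (-1, 12) partially overlaps that combined region; clipping to the common part keeps 34.97 mm² — area = 34.97 mm². Overall, the cross-section is a single solid region. Net area = 34.97 mm².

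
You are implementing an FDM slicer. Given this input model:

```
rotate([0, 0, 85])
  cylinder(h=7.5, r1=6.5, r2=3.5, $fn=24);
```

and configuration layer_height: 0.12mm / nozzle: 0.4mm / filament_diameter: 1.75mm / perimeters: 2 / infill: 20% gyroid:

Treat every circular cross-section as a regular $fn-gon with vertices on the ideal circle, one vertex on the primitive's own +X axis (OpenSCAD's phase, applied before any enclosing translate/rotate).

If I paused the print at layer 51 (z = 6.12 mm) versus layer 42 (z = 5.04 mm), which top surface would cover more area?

Layer 51 (z = 6.12): the cone contributes a regular 24-gon of circumradius 4.052 (interpolated between r1=6.5 and r2=3.5 at t=0.816) (area = (24/2)·4.052²·sin(360°/24) = 50.99 mm²); (rotated 85° about Z; rotation is an isometry so areas/perimeters/island counts are preserved). So its area = 50.99 mm². Layer 42 (z = 5.04): the cone contributes a regular 24-gon of circumradius 4.484 (interpolated between r1=6.5 and r2=3.5 at t=0.672) (area = (24/2)·4.484²·sin(360°/24) = 62.45 mm²); (whole slice rotated 85° about Z — lengths, areas and connectivity unchanged). So its area = 62.45 mm². Layer 42 is larger (62.45 vs 50.99 mm²).

layer 42 (z = 5.04 mm)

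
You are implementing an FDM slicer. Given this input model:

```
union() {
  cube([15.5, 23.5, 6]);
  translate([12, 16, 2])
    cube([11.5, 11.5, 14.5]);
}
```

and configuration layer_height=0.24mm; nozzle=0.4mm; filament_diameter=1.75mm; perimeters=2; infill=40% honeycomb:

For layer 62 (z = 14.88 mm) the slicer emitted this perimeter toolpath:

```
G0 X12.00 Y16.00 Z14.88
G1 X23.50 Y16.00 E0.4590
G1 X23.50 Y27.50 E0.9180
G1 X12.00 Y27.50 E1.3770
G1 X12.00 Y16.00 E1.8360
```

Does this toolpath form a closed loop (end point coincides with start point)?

Start point (G0): (12.00, 16.00). End point (last G1): the path returns to the start — closed.

yes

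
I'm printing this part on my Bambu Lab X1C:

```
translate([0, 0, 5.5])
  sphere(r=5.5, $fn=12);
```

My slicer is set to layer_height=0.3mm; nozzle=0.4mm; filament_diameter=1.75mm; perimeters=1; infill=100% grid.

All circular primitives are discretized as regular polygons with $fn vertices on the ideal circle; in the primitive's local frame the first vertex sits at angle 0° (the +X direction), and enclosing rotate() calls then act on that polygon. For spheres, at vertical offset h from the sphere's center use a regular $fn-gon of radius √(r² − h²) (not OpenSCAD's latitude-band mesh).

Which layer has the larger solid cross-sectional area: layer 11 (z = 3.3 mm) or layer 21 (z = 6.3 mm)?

layer 21 (z = 6.3 mm)

Layer 11 (z = 3.3): the r=5.5 sphere contributes a regular 12-gon of circumradius √(5.5²−2.2²) = 5.041 (area = (12/2)·5.041²·sin(360°/12) = 76.23 mm²). So its area = 76.23 mm². Layer 21 (z = 6.3): the sphere: section is a regular 12-gon, circumradius = √(r²−h²) = √(5.5²−0.8²) = 5.442 (area = (12/2)·5.442²·sin(360°/12) = 88.83 mm²). So its area = 88.83 mm². Layer 21 is larger (88.83 vs 76.23 mm²).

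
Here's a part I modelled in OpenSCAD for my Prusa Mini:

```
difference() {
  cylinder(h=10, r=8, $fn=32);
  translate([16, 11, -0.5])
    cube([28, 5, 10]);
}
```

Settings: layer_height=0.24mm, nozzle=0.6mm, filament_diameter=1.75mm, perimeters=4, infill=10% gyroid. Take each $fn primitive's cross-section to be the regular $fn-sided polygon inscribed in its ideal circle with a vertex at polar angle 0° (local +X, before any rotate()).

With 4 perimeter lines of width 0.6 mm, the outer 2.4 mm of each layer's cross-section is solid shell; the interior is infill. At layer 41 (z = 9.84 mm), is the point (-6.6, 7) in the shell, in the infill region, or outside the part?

outside

At z = 9.84 mm: the cylinder: section is a regular 32-gon, circumradius r=8; the cube at (16, 11) is absent (z outside [-0.5, 9.5]); Taking the first minus the rest: none of the subtracted shapes is present at this height, so the r=8 cylinder is unchanged — 1 connected region. Overall, the cross-section is a single solid region. The nearest boundary edge runs (-4.44, 6.65)→(-5.66, 5.66); distance from the point to it = 1.64 mm. The point is not inside any of the regions above, so it lies outside the cross-section (1.64 mm from the nearest boundary).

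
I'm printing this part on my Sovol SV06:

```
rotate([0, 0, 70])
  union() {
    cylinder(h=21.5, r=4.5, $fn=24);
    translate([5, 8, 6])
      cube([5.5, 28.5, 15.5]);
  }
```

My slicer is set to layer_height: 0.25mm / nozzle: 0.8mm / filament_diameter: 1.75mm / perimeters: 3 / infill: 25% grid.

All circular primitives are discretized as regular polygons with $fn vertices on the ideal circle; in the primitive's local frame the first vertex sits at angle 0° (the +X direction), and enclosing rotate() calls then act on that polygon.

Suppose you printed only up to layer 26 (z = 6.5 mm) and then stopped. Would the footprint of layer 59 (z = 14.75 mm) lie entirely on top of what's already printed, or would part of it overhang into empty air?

Compare the two slices. At z = 6.5: the cylinder: section is a regular 24-gon, circumradius r=4.5 (area = (24/2)·4.500²·sin(360°/24) = 62.89 mm²); the cube at (5, 8) (footprint 5.5×28.5) is included at this height (area 156.75 mm²); Combining (union): the 2 present regions are separate (no shared area or edge), so areas and boundary lengths simply add and each stays a separate island — area = 219.64 mm²; (whole slice rotated 70° about Z — lengths, areas and connectivity unchanged). At z = 14.75: the r=4.5 cylinder gives a regular 24-gon of circumradius 4.5 (constant along its height) (area = (24/2)·4.500²·sin(360°/24) = 62.89 mm²); the 5.5×28.5 cube at (5, 8) contributes its full rectangle (area 156.75 mm²); Combining (union): the 2 present regions are separate (no shared area or edge), so areas and boundary lengths simply add and each stays a separate island — area = 219.64 mm²; (whole slice rotated 70° about Z — lengths, areas and connectivity unchanged). Checking containment: the cross-section at z = 14.75 is a subset of the cross-section at z = 6.5.

entirely on top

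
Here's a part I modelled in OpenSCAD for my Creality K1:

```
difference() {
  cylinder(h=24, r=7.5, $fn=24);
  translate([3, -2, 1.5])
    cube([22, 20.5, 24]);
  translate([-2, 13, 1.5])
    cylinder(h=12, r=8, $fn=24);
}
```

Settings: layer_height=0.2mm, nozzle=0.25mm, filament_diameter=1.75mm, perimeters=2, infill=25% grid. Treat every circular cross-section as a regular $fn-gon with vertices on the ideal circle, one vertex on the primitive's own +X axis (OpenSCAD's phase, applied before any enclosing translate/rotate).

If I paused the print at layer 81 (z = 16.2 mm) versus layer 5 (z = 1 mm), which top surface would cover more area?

Layer 81 (z = 16.2): the cylinder: section is a regular 24-gon, circumradius r=7.5 (area = (24/2)·7.500²·sin(360°/24) = 174.70 mm²); the 22×20.5 cube at (3, -2) contributes its full rectangle (area 451.00 mm²); the cylinder at (-2, 13) does not reach this height (z outside [1.5, 13.5]); Taking the first minus the rest: starting from the r=7.5 cylinder (174.70 mm²), the 22×20.5 cube at (3, -2) partially overlaps it — only the 30.66 mm² overlap (of its 451.00 mm²) is removed, clipping the outline — area = 144.04 mm². So its area = 144.04 mm². Layer 5 (z = 1): the r=7.5 cylinder gives a regular 24-gon of circumradius 7.5 (constant along its height) (area = (24/2)·7.500²·sin(360°/24) = 174.70 mm²); the cube at (3, -2) is not intersected at this z (z outside [1.5, 25.5]); the cylinder at (-2, 13) is absent (z outside [1.5, 13.5]); Subtracting the remaining from the first: none of the subtracted shapes is present at this height, so the r=7.5 cylinder is unchanged — area = 174.70 mm². So its area = 174.70 mm². Layer 5 is larger (174.70 vs 144.04 mm²).

layer 5 (z = 1 mm)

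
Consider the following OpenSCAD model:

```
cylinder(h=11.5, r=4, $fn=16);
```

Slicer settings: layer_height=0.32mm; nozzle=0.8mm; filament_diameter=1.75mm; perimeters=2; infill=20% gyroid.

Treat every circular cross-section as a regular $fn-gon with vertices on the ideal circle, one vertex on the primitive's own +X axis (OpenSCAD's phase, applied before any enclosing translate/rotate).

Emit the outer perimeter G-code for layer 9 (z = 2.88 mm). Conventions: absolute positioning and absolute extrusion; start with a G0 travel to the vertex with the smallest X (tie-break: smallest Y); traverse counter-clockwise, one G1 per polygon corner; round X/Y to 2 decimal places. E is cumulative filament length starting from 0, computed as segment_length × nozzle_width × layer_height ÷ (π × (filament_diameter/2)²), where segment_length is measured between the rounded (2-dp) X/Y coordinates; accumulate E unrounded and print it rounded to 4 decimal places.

G0 X-4.00 Y0.00 Z2.88
G1 X-3.70 Y-1.53 E0.1659
G1 X-2.83 Y-2.83 E0.3324
G1 X-1.53 Y-3.70 E0.4989
G1 X0.00 Y-4.00 E0.6649
G1 X1.53 Y-3.70 E0.8308
G1 X2.83 Y-2.83 E0.9973
G1 X3.70 Y-1.53 E1.1638
G1 X4.00 Y0.00 E1.3297
G1 X3.70 Y1.53 E1.4957
G1 X2.83 Y2.83 E1.6622
G1 X1.53 Y3.70 E1.8286
G1 X0.00 Y4.00 E1.9946
G1 X-1.53 Y3.70 E2.1605
G1 X-2.83 Y2.83 E2.3270
G1 X-3.70 Y1.53 E2.4935
G1 X-4.00 Y0.00 E2.6594

At z = 2.88 mm: the r=4 cylinder contributes a regular 16-gon of circumradius 4. The outline is a single polygon with 16 vertices. Extrusion per mm of travel: 0.8 × 0.32 / (π × 0.875²) = 0.106432. Accumulating E over each segment gives final E = 2.6594.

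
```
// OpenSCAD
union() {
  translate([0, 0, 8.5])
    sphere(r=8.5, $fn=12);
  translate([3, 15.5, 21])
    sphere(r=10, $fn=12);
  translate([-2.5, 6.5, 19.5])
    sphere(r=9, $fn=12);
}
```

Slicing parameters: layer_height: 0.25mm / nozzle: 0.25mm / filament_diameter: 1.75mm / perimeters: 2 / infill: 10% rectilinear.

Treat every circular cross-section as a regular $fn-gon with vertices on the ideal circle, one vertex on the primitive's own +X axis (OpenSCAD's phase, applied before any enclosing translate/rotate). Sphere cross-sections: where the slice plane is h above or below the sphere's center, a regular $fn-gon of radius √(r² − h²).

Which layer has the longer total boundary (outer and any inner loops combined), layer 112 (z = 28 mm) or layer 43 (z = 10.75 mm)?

Layer 112 (z = 28): the sphere is not intersected at this z (|z−center|=19.500 > r=8.5); the r=10 sphere at (3, 15.5) contributes a regular 12-gon of circumradius √(10²−7²) = 7.141 (perimeter = 2·12·7.141·sin(180°/12) = 44.36 mm); the r=9 sphere at (-2.5, 6.5) slices to a regular 12-gon of circumradius 2.958 (√(r²−h²) with h=8.5 from center) (perimeter = 2·12·2.958·sin(180°/12) = 18.37 mm); Combining (union): the 2 present regions are separate (no shared area or edge), so areas and boundary lengths simply add and each stays a separate island — boundary = 62.73 mm. So its perimeter = 62.73 mm. Layer 43 (z = 10.75): the r=8.5 sphere contributes a regular 12-gon of circumradius √(8.5²−2.25²) = 8.197 (perimeter = 2·12·8.197·sin(180°/12) = 50.92 mm); the sphere at (3, 15.5) is absent (|z−center|=10.250 > r=10); the r=9 sphere at (-2.5, 6.5) contributes a regular 12-gon of circumradius √(9²−8.75²) = 2.107 (perimeter = 2·12·2.107·sin(180°/12) = 13.09 mm); Taking the union: the regions partially overlap (shared area 10.51 mm²), so the edge portions inside another operand are dropped and the merged outline is re-measured after clipping — boundary = 51.89 mm. So its perimeter = 51.89 mm. Layer 112 is larger (62.73 vs 51.89 mm).

layer 112 (z = 28 mm)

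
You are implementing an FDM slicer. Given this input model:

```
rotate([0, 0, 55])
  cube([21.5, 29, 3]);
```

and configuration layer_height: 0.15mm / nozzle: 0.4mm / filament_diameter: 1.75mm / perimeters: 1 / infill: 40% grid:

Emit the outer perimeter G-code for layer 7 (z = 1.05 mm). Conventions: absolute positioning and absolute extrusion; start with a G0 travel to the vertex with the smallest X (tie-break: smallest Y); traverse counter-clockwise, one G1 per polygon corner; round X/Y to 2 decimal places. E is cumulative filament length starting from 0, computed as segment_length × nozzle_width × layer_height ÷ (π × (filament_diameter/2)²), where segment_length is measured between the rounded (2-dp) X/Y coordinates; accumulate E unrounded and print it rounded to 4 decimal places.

G0 X-23.76 Y16.63 Z1.05
G1 X0.00 Y0.00 E0.7234
G1 X12.33 Y17.61 E1.2597
G1 X-11.42 Y34.25 E1.9831
G1 X-23.76 Y16.63 E2.5197

At z = 1.05 mm: the 21.5×29 cube contributes its full rectangle; (rotated 55° about Z; rotation is an isometry so areas/perimeters/island counts are preserved). The outline is a single polygon with 4 vertices. Extrusion per mm of travel: 0.4 × 0.15 / (π × 0.875²) = 0.024945. Accumulating E over each segment gives final E = 2.5197.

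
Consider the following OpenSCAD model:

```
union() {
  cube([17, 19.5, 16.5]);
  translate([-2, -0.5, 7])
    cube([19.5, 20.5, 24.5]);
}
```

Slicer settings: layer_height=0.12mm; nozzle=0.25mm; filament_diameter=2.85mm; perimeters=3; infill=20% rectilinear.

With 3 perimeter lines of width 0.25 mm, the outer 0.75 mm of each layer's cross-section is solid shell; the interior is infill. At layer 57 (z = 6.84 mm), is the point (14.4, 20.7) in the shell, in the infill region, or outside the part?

At z = 6.84 mm: the cube is present — its section is the full 17×19.5 rectangle; the cube at (-2, -0.5) is absent (z outside [7, 31.5]); Taking the union: only the 17×19.5 cube is present, so the union is just that shape — 1 connected region. Overall, the cross-section is a single solid region. The nearest boundary edge runs (17.00, 19.50)→(0.00, 19.50); distance from the point to it = 1.20 mm. The point is not inside any of the regions above, so it lies outside the cross-section (1.20 mm from the nearest boundary).

outside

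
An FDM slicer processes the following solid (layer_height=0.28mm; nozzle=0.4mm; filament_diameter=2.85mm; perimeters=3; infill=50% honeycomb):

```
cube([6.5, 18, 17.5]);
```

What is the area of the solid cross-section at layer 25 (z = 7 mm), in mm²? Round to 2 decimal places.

At z = 7 mm: the cube is present — its section is the full 6.5×18 rectangle (area 117.00 mm²). Overall, the cross-section is a single solid region. Net area = 117.00 mm².

117.00 mm²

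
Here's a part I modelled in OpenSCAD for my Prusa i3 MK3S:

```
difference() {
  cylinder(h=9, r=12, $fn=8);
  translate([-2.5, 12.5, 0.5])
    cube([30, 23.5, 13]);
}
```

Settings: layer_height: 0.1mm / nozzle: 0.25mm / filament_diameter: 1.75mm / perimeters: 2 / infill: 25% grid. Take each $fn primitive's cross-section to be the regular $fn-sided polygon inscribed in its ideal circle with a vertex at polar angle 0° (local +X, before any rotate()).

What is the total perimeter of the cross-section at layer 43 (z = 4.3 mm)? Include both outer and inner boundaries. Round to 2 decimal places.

At z = 4.3 mm: the r=12 cylinder contributes a regular 8-gon of circumradius 12 (perimeter = 2·8·12.000·sin(180°/8) = 73.48 mm); the cube at (-2.5, 12.5) is present — its section is the full 30×23.5 rectangle (perimeter 107.00 mm); After the difference (first − rest): starting from the r=12 cylinder, the 30×23.5 cube at (-2.5, 12.5) misses the remaining region (no effect) — boundary = 73.48 mm. Overall, the cross-section is a single solid region. Total boundary length (outer) = 73.48 mm.

73.48 mm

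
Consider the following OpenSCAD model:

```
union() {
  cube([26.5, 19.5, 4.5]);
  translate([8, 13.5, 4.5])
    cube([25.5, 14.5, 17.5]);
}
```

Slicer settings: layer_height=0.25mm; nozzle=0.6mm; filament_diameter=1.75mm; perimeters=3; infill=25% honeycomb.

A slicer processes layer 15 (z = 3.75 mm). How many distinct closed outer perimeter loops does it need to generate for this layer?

1

At z = 3.75 mm: the 26.5×19.5 cube contributes its full rectangle; the cube at (8, 13.5) is absent (z outside [4.5, 22]); Merging all regions: only the 26.5×19.5 cube is present, so the union is just that shape — 1 connected region. The result has 1 disconnected region.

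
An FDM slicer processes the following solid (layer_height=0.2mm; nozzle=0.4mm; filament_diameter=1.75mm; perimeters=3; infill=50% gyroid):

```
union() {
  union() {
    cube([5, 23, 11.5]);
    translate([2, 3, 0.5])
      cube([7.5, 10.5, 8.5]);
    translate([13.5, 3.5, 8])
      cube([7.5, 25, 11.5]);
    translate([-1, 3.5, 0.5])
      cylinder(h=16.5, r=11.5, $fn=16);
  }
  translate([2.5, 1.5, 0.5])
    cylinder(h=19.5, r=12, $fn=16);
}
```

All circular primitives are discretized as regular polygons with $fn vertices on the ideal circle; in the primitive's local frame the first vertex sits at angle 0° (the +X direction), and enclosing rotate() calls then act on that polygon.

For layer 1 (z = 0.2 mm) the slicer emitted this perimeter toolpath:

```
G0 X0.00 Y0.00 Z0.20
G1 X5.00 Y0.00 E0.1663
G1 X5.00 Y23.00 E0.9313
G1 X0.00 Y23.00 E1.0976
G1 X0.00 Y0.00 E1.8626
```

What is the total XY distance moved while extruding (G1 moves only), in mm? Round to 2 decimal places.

Sum the Euclidean lengths of each G1 segment: total = 56.00 mm.

56.00 mm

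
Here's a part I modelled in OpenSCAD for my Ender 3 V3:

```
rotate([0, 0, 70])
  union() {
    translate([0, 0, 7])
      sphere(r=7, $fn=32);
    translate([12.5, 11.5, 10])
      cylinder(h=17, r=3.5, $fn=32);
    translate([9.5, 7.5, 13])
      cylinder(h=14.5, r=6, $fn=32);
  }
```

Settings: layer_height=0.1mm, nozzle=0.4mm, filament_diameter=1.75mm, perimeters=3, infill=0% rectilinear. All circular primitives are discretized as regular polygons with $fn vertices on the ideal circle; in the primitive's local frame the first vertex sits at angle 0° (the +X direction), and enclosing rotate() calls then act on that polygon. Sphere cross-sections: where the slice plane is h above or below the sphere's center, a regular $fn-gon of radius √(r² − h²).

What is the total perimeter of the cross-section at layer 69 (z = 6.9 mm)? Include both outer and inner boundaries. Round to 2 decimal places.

43.91 mm

At z = 6.9 mm: the r=7 sphere slices to a regular 32-gon of circumradius 6.999 (√(r²−h²) with h=0.1 from center) (perimeter = 2·32·6.999·sin(180°/32) = 43.91 mm); the cylinder at (12.5, 11.5) is not intersected at this z (z outside [10, 27]); the cylinder at (9.5, 7.5) does not reach this height (z outside [13, 27.5]); Merging all regions: only the r=7 sphere is present, so the union is just that shape — boundary = 43.91 mm; (rotated 70° about Z; rotation is an isometry so areas/perimeters/island counts are preserved). Overall, the cross-section is a single solid region. Total boundary length (outer) = 43.91 mm.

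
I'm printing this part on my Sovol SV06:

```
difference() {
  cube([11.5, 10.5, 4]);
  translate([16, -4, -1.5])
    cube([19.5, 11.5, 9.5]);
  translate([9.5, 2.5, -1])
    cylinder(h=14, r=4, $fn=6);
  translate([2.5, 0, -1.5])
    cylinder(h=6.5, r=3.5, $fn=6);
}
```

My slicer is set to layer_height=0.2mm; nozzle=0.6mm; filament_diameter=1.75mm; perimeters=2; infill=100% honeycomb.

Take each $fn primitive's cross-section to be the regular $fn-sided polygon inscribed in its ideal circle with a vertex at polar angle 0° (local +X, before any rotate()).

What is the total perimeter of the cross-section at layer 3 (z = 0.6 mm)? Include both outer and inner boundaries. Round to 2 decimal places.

45.13 mm

At z = 0.6 mm: the cube (footprint 11.5×10.5) is included at this height (perimeter 44.00 mm); the 19.5×11.5 cube at (16, -4) contributes its full rectangle (perimeter 62.00 mm); the r=4 cylinder at (9.5, 2.5) contributes a regular 6-gon of circumradius 4 (perimeter = 2·6·4.000·sin(180°/6) = 24.00 mm); the cylinder at (2.5, 0): section is a regular 6-gon, circumradius r=3.5 (perimeter = 2·6·3.500·sin(180°/6) = 21.00 mm); Subtracting the remaining from the first: starting from the 11.5×10.5 cube, the 19.5×11.5 cube at (16, -4) misses the remaining region (no effect); the r=4 cylinder at (9.5, 2.5) partially overlaps it — only the 30.52 mm² overlap (of its 41.57 mm²) is removed, clipping the outline; the r=3.5 cylinder at (2.5, 0) partially overlaps it — only the 15.05 mm² overlap (of its 31.83 mm²) is removed, clipping the outline — boundary = 45.13 mm. Overall, the cross-section is a single solid region. Total boundary length (outer) = 45.13 mm.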